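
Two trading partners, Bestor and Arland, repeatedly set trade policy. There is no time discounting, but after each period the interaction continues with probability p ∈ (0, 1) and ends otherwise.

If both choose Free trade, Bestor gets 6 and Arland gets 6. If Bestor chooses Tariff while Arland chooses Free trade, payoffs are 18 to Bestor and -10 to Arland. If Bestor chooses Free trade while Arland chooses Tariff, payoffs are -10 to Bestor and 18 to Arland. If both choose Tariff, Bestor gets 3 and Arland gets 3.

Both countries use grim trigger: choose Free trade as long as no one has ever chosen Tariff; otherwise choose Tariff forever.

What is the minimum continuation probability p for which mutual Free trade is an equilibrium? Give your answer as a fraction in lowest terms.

4/5

Expected cooperation value is 6 + p·6 + p²·6 + … = 6/(1−p); deviation gives 18 + p·3/(1−p).
6 ≥ 18(1−p) + 3p ⇒ 15p ≥ 12 ⇒ p ≥ 12/15 = 4/5.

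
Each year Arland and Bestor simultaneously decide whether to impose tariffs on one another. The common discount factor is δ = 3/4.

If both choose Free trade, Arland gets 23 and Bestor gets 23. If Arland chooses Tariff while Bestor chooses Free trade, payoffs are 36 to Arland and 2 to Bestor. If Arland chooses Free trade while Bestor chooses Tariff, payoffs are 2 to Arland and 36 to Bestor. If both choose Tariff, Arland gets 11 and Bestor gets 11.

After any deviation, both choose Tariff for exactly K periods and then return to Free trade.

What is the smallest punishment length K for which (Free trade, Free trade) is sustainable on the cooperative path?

2

Need Σ_{k=1}^{K} δ^k ≥ (36−23)/(23−11) = 1.0833 at δ = 3/4.
At K = 1 the sum is 0.7500 < 1.0833; at K = 2 it is 1.3125 ≥ 1.0833.
So the minimum punishment length is K = 2.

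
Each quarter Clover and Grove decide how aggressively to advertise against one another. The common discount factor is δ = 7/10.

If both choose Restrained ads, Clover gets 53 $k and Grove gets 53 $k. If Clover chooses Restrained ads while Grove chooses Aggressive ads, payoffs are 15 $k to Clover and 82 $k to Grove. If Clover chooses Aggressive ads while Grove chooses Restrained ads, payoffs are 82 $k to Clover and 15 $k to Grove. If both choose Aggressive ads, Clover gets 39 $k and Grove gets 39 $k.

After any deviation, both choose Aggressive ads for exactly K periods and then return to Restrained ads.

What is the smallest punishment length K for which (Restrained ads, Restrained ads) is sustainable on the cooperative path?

IC: δ(1−δ^K)/(1−δ) ≥ (82−53)/(53−39) = 29/14.
With δ = 7/10: need 1 − δ^K ≥ 29/14·(1−7/10)/(7/10), i.e. δ^K ≤ 0.1122.
Since (7/10)^6 = 0.1176 and (7/10)^7 = 0.0824, the smallest such K is 7.

7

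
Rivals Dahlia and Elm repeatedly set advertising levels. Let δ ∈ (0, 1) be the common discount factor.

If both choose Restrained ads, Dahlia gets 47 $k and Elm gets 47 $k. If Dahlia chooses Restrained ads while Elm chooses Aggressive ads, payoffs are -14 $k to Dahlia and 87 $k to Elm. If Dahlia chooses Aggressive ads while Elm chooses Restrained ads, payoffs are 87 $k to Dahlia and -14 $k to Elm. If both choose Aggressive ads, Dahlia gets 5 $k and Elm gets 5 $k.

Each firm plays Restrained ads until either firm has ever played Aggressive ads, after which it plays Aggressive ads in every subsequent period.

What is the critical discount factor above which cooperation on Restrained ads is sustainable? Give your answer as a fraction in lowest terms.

Cooperation forever yields 47 each period: 47/(1−δ).
Deviating yields 87 once, then 5 forever: 87 + 5δ/(1−δ).
No profitable deviation requires 47/(1−δ) ≥ 87 + 5δ/(1−δ).
Multiplying by (1−δ): 47 ≥ 87(1−δ) + 5δ = 87 − 82δ.
So 82δ ≥ 40, i.e. δ ≥ 40/82 = 20/41.

20/41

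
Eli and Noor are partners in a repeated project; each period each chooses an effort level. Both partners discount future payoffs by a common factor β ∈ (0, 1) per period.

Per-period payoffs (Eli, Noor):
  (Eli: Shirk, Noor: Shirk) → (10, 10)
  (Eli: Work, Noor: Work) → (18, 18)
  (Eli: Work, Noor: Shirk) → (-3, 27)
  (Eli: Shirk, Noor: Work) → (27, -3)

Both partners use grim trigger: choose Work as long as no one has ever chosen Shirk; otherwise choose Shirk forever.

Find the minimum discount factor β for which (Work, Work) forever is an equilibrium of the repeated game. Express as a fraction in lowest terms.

9/17

One-period gain from deviating is 27 − 18 = 9. The loss is 18 − 10 = 8 in every subsequent period, with present value 8·β/(1−β).
Deviation is unprofitable when 8·β/(1−β) ≥ 9, i.e. β/(1−β) ≥ 9/8.
Equivalently β ≥ 9/(9+8) = 9/17.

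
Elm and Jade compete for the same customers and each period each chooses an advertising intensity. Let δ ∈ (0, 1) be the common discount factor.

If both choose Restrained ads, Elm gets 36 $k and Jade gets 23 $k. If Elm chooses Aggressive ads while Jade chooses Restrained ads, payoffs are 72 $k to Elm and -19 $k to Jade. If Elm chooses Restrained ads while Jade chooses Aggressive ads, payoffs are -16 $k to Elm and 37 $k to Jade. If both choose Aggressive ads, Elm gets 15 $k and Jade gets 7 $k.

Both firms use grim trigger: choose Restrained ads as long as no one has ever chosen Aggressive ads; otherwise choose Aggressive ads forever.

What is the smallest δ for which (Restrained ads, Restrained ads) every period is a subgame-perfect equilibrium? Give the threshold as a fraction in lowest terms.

Elm's threshold: (72−36)/(72−15) = 12/19.
Jade's threshold: (37−23)/(37−7) = 7/15.
12/19 > 7/15, so Elm binds and δ* = 12/19.

12/19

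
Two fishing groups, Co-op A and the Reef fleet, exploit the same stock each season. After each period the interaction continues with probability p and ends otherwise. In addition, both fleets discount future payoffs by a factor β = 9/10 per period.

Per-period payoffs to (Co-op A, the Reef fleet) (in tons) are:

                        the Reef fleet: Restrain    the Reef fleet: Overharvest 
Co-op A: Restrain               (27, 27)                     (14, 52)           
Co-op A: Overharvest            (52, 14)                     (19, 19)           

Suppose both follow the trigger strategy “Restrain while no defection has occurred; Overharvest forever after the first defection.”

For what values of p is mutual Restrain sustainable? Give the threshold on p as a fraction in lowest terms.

250/297

Expected continuation weight on next period's payoff is β·p = 9/10·p, which plays the role of the discount factor.
Cooperation requires 9/10·p ≥ (52−27)/(52−19) = 25/33, hence p ≥ 250/297.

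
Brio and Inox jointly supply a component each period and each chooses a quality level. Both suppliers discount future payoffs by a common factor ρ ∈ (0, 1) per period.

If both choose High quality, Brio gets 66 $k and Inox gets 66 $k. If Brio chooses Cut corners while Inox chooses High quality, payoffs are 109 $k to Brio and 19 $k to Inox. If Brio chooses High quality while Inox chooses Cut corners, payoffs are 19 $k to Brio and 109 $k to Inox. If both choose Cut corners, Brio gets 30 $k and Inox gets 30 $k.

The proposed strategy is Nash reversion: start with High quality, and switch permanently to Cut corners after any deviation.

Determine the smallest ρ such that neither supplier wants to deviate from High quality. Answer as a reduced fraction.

43/79

Under grim trigger the critical discount factor is (T−C)/(T−P) with T = 109, C = 66, P = 30.
ρ* = (109−66)/(109−30) = 43/79.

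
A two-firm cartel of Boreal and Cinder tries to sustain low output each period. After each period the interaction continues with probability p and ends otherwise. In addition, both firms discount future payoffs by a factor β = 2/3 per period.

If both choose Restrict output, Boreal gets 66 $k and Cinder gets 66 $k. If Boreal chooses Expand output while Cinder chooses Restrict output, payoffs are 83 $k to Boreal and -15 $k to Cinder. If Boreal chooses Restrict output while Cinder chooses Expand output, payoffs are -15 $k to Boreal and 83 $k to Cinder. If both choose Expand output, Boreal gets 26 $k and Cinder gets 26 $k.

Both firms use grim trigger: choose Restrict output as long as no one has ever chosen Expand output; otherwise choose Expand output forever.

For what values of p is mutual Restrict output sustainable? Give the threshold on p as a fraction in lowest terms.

Expected continuation weight on next period's payoff is β·p = 2/3·p, which plays the role of the discount factor.
Cooperation requires 2/3·p ≥ (83−66)/(83−26) = 17/57, hence p ≥ 17/38.

17/38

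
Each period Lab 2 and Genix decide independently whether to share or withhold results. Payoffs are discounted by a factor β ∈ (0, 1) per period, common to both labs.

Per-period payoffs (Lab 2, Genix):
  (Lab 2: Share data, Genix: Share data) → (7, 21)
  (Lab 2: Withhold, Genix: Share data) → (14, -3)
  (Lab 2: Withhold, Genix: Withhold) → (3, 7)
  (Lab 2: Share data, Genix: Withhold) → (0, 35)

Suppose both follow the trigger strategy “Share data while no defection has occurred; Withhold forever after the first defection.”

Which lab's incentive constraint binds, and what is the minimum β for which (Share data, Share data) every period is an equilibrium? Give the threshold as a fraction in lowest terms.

Lab 2: cooperation gives 7 each period; deviation gives 14 once then 3 forever.
  7/(1−β) ≥ 14 + 3β/(1−β) ⇒ β ≥ 7/11.
Genix: cooperation gives 21 each period; deviation gives 35 once then 7 forever.
  β ≥ 14/28 = 1/2.
Both must hold, so the binding constraint is Lab 2's: β ≥ 7/11.

Lab 2; β ≥ 7/11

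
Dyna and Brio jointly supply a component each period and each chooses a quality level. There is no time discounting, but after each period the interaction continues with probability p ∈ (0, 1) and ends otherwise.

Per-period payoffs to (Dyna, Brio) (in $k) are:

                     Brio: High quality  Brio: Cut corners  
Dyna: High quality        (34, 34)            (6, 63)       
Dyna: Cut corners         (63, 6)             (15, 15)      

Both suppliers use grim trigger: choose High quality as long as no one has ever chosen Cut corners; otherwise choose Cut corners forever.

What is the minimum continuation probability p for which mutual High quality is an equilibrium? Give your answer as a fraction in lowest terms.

29/48

With no time discounting, the continuation probability p plays the role of the discount factor.
Grim-trigger IC: 34/(1−p) ≥ 63 + 15p/(1−p) ⇒ p ≥ (63−34)/(63−15) = 29/48.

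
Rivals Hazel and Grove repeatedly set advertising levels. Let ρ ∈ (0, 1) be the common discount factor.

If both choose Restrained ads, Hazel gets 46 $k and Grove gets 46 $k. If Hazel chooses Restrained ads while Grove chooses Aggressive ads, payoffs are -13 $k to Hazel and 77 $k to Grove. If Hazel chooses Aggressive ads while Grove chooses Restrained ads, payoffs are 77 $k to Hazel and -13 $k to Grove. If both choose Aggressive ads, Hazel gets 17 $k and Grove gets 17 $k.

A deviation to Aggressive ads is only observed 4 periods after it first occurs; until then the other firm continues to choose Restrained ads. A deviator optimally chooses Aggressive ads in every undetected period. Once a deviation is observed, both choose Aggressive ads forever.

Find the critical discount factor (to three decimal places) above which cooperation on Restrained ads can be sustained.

0.848

Deviating for the 4 undetected periods gains 77−46 = 31 per period over cooperation, then loses 46−17 = 29 per period forever once punishment starts.
Gain: 31(1 + ρ + … + ρ^3); loss: 29·ρ^4/(1−ρ).
No profitable deviation ⇔ 31(1−ρ^4) ≤ 29·ρ^4, i.e. ρ^4 ≥ 31/(31+29) = 31/60.
Hence ρ ≥ (31/60)^(1/4) ≈ 0.848.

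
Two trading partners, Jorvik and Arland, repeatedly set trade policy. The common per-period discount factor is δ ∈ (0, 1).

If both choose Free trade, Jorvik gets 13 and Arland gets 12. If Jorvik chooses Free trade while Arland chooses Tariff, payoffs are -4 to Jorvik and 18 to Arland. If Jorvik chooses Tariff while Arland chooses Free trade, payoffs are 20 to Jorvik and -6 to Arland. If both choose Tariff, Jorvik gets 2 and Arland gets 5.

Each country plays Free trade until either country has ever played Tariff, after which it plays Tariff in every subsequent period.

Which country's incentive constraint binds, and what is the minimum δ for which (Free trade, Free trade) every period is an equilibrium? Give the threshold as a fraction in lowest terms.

Arland; δ ≥ 6/13

Jorvik's threshold: (20−13)/(20−2) = 7/18.
Arland's threshold: (18−12)/(18−5) = 6/13.
7/18 < 6/13, so Arland binds and δ* = 6/13.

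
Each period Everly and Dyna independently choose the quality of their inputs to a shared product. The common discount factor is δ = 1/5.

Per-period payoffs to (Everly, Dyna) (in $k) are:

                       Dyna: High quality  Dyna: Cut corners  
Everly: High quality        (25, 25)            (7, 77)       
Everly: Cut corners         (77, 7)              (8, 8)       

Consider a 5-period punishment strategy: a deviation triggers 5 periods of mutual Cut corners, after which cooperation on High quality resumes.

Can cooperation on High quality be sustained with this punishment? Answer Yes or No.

No

A one-shot deviation gives 77 now, then 8 for 5 periods, then back to 25.
Gain from deviating: (77−25) today; loss: (25−8) in each of the next 5 periods.
No-deviation condition: (25−8)(δ+…+δ^5) ≥ 77−25, i.e. δ+…+δ^5 ≥ 52/17.
At δ = 1/5: δ+…+δ^5 = 0.2499 < 3.0588.
So cooperation is not sustainable.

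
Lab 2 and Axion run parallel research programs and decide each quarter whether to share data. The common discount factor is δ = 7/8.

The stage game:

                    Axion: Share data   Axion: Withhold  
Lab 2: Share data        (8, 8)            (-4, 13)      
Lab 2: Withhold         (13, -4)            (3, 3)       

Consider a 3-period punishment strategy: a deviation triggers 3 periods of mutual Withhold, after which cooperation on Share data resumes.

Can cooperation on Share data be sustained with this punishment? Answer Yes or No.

Yes

A one-shot deviation gives 13 now, then 3 for 3 periods, then back to 8.
Gain from deviating: (13−8) today; loss: (8−3) in each of the next 3 periods.
No-deviation condition: (8−3)(δ+…+δ^3) ≥ 13−8, i.e. δ+…+δ^3 ≥ 1.
At δ = 7/8: δ+…+δ^3 = 2.3105 ≥ 1.0000.
So cooperation is sustainable.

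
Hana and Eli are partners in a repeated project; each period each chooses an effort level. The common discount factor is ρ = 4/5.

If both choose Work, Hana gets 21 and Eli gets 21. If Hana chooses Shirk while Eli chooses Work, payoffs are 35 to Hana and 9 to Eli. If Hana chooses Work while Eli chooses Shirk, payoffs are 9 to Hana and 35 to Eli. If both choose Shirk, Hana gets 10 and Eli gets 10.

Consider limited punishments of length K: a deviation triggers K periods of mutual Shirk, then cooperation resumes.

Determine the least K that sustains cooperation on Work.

IC: ρ(1−ρ^K)/(1−ρ) ≥ (35−21)/(21−10) = 14/11.
With ρ = 4/5: need 1 − ρ^K ≥ 14/11·(1−4/5)/(4/5), i.e. ρ^K ≤ 0.6818.
Since (4/5)^1 = 0.8000 and (4/5)^2 = 0.6400, the smallest such K is 2.

2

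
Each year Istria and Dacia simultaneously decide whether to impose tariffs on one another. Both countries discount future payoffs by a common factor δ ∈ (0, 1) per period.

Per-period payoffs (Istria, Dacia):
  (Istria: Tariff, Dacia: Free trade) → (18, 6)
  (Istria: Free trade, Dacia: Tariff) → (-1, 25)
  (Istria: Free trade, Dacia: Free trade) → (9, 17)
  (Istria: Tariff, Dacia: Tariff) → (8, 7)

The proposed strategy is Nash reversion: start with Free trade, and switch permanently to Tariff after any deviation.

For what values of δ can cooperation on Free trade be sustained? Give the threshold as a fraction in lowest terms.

9/10

Istria's threshold: (18−9)/(18−8) = 9/10.
Dacia's threshold: (25−17)/(25−7) = 4/9.
9/10 > 4/9, so Istria binds and δ* = 9/10.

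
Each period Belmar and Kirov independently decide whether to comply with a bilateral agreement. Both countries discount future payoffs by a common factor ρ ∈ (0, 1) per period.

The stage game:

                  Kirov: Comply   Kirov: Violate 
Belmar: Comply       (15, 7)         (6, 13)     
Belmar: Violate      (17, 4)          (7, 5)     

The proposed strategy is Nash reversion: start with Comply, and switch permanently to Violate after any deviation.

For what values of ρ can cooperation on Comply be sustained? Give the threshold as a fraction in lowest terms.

3/4

Belmar's threshold: (17−15)/(17−7) = 1/5.
Kirov's threshold: (13−7)/(13−5) = 3/4.
1/5 < 3/4, so Kirov binds and ρ* = 3/4.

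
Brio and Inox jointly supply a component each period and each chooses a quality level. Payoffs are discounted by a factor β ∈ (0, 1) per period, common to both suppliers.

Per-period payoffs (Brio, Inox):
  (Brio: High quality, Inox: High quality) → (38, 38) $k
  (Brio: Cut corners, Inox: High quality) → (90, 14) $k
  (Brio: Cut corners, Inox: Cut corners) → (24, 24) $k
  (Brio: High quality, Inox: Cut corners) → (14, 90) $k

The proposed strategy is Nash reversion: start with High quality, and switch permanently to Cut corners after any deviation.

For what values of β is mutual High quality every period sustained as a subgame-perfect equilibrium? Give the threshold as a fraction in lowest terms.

One-period gain from deviating is 90 − 38 = 52. The loss is 38 − 24 = 14 in every subsequent period, with present value 14·β/(1−β).
Deviation is unprofitable when 14·β/(1−β) ≥ 52, i.e. β/(1−β) ≥ 26/7.
Equivalently β ≥ 52/(52+14) = 26/33.

26/33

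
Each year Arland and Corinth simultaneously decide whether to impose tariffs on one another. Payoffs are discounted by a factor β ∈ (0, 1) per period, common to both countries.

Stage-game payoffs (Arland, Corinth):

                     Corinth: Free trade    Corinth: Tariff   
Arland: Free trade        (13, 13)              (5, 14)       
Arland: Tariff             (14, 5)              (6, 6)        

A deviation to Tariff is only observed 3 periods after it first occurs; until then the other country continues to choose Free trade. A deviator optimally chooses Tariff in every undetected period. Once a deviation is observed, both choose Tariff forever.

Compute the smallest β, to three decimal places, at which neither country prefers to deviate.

Deviating for the 3 undetected periods gains 14−13 = 1 per period over cooperation, then loses 13−6 = 7 per period forever once punishment starts.
Gain: 1(1 + β + … + β^2); loss: 7·β^3/(1−β).
No profitable deviation ⇔ 1(1−β^3) ≤ 7·β^3, i.e. β^3 ≥ 1/(1+7) = 1/8.
Hence β ≥ (1/8)^(1/3) ≈ 0.500.

0.500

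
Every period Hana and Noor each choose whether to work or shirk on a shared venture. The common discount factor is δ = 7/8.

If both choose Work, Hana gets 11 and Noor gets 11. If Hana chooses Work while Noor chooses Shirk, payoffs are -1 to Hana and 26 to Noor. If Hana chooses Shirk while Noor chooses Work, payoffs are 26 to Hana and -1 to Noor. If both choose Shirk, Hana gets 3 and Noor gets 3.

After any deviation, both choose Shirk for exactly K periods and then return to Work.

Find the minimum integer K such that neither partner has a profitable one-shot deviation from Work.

3

IC: δ(1−δ^K)/(1−δ) ≥ (26−11)/(11−3) = 15/8.
With δ = 7/8: need 1 − δ^K ≥ 15/8·(1−7/8)/(7/8), i.e. δ^K ≤ 0.7321.
Since (7/8)^2 = 0.7656 and (7/8)^3 = 0.6699, the smallest such K is 3.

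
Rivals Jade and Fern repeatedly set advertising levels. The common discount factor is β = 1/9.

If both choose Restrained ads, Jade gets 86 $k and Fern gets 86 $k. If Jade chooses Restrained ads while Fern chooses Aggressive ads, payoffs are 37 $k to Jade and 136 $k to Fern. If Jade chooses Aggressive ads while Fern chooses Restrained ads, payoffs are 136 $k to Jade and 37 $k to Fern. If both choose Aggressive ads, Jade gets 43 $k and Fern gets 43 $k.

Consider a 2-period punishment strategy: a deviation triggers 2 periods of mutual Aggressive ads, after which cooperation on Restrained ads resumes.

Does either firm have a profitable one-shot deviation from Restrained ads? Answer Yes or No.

Comparing payoff streams over the 3 periods until play realigns: cooperate → 86(1+β+…+β^2); deviate → 136 + 43(β+…+β^2).
Cooperation is sustained iff (86−43)(β+…+β^2) ≥ 136−86.
β+…+β^2 = 1/9·(1−(1/9)^2)/(1−1/9) = 0.1235, and (136−86)/(86−43) = 1.1628.
0.1235 < 1.1628, so cooperation is not sustainable.

Yes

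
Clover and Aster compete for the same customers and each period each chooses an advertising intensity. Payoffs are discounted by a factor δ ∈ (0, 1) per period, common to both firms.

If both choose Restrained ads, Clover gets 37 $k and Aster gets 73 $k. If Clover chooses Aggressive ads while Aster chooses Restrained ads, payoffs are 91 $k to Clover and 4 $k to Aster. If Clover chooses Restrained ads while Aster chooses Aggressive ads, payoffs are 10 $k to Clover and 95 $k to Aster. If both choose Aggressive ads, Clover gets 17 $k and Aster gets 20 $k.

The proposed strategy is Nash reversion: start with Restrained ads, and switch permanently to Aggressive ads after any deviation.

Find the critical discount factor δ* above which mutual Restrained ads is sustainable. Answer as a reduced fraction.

For Clover: deviation gain 91−37 = 54, per-period punishment loss 37−17 = 20. IC gives δ ≥ 54/74 = 27/37.
For Aster: gain 22, loss 53 per period, so δ ≥ 22/75.
The tighter constraint is Clover's, so cooperation needs δ ≥ 27/37.

27/37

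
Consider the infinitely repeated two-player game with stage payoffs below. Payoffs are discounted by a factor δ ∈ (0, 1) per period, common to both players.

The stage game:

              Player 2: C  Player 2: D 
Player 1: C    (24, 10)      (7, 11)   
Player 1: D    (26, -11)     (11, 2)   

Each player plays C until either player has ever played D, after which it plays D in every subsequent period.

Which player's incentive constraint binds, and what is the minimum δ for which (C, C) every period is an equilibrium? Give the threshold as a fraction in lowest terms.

Player 1; δ ≥ 2/15

Player 1: cooperation gives 24 each period; deviation gives 26 once then 11 forever.
  24/(1−δ) ≥ 26 + 11δ/(1−δ) ⇒ δ ≥ 2/15.
Player 2: cooperation gives 10 each period; deviation gives 11 once then 2 forever.
  δ ≥ 1/9.
Both must hold, so the binding constraint is Player 1's: δ ≥ 2/15.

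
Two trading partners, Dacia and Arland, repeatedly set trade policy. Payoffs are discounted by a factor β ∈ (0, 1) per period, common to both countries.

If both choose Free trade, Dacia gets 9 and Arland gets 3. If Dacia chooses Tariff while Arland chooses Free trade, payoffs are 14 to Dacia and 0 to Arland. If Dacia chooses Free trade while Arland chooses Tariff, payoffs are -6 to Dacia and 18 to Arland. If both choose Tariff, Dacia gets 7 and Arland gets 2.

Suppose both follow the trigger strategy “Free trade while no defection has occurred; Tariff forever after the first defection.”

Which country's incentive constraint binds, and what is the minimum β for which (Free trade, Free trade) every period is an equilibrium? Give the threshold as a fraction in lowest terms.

Arland; β ≥ 15/16

Dacia's threshold: (14−9)/(14−7) = 5/7.
Arland's threshold: (18−3)/(18−2) = 15/16.
5/7 < 15/16, so Arland binds and β* = 15/16.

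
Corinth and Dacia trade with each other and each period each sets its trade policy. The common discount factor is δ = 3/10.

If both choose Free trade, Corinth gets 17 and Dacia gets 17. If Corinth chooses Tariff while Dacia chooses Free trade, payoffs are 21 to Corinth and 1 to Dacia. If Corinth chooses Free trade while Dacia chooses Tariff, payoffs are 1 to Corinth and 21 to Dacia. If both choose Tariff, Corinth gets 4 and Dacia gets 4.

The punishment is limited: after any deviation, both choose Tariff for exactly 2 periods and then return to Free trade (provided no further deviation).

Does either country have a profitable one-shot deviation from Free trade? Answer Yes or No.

No

IC: δ+…+δ^2 ≥ (21−17)/(17−4) = 4/13.
At δ = 3/10: partial sum = 0.3900 ≥ 0.3077. Cooperation sustainable.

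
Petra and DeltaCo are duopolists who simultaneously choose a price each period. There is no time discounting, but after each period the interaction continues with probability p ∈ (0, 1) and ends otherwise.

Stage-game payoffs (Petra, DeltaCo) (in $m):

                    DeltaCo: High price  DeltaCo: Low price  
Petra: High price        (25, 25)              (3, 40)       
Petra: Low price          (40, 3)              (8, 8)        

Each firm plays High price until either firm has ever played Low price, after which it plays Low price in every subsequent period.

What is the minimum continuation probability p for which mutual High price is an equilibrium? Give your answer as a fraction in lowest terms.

Expected cooperation value is 25 + p·25 + p²·25 + … = 25/(1−p); deviation gives 40 + p·8/(1−p).
25 ≥ 40(1−p) + 8p ⇒ 32p ≥ 15 ⇒ p ≥ 15/32.

15/32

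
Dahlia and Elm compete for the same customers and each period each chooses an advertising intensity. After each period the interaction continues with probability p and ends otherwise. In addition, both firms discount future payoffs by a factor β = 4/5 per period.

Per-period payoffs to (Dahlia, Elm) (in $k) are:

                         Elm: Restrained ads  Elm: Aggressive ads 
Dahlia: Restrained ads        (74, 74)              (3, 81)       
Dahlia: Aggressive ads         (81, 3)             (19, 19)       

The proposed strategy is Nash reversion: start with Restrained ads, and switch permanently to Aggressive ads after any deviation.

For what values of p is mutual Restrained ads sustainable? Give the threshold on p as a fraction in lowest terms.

Expected continuation weight on next period's payoff is β·p = 4/5·p, which plays the role of the discount factor.
Cooperation requires 4/5·p ≥ (81−74)/(81−19) = 7/62, hence p ≥ 35/248.

35/248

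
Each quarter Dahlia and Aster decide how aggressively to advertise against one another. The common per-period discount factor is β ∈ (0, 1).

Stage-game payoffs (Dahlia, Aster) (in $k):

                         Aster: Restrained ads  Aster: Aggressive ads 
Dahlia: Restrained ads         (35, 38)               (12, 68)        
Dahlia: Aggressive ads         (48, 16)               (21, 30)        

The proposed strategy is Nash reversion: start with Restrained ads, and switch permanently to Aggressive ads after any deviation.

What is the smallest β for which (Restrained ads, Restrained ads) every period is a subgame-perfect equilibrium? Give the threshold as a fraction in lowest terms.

For Dahlia: deviation gain 48−35 = 13, per-period punishment loss 35−21 = 14. IC gives β ≥ 13/27.
For Aster: gain 30, loss 8 per period, so β ≥ 30/38 = 15/19.
The tighter constraint is Aster's, so cooperation needs β ≥ 15/19.

15/19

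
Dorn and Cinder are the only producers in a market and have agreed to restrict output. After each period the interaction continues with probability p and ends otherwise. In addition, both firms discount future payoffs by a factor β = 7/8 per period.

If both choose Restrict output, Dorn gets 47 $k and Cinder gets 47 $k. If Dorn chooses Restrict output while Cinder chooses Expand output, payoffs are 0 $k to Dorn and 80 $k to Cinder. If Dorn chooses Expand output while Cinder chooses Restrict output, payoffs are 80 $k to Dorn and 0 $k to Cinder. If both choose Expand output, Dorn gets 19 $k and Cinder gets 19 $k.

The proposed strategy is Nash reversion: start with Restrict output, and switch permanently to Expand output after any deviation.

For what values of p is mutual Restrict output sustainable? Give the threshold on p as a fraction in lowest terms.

264/427

Expected continuation weight on next period's payoff is β·p = 7/8·p, which plays the role of the discount factor.
Cooperation requires 7/8·p ≥ (80−47)/(80−19) = 33/61, hence p ≥ 264/427.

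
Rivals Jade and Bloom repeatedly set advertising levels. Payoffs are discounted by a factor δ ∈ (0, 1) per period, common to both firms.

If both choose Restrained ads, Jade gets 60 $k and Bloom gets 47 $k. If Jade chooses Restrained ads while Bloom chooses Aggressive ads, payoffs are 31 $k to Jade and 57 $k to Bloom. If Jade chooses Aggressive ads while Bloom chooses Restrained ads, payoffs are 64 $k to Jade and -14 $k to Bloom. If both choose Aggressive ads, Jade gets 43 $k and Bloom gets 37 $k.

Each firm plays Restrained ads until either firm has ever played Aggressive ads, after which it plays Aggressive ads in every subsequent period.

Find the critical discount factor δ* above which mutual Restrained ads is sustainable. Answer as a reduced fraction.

1/2

Jade's threshold: (64−60)/(64−43) = 4/21.
Bloom's threshold: (57−47)/(57−37) = 1/2.
4/21 < 1/2, so Bloom binds and δ* = 1/2.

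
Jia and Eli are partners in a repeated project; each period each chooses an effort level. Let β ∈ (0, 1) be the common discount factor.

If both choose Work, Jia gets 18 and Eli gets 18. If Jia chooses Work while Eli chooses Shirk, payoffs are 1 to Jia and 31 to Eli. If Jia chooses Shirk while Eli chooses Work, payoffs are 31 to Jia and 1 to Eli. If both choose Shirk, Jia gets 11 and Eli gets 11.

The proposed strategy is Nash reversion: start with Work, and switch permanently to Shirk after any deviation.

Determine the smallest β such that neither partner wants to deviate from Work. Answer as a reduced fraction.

13/20

Under grim trigger the critical discount factor is (T−C)/(T−P) with T = 31, C = 18, P = 11.
β* = (31−18)/(31−11) = 13/20.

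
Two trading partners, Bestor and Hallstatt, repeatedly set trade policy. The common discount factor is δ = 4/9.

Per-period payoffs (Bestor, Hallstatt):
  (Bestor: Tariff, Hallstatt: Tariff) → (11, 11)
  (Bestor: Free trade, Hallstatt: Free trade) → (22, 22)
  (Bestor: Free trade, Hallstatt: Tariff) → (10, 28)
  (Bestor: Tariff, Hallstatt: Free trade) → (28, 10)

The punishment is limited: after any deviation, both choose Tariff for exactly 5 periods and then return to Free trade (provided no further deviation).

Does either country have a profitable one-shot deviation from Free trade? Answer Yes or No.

No

Comparing payoff streams over the 6 periods until play realigns: cooperate → 22(1+δ+…+δ^5); deviate → 28 + 11(δ+…+δ^5).
Cooperation is sustained iff (22−11)(δ+…+δ^5) ≥ 28−22.
δ+…+δ^5 = 4/9·(1−(4/9)^5)/(1−4/9) = 0.7861, and (28−22)/(22−11) = 0.5455.
0.7861 ≥ 0.5455, so cooperation is sustainable.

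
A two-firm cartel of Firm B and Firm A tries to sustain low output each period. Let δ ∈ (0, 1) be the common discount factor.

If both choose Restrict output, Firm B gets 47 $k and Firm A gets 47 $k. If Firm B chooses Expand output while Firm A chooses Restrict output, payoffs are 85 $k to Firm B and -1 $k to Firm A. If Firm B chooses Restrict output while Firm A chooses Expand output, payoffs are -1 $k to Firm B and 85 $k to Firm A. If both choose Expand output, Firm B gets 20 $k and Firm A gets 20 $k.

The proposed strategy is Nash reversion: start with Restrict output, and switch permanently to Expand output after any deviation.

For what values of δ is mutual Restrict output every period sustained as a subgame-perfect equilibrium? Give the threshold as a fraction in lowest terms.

One-period gain from deviating is 85 − 47 = 38. The loss is 47 − 20 = 27 in every subsequent period, with present value 27·δ/(1−δ).
Deviation is unprofitable when 27·δ/(1−δ) ≥ 38, i.e. δ/(1−δ) ≥ 38/27.
Equivalently δ ≥ 38/(38+27) = 38/65.

38/65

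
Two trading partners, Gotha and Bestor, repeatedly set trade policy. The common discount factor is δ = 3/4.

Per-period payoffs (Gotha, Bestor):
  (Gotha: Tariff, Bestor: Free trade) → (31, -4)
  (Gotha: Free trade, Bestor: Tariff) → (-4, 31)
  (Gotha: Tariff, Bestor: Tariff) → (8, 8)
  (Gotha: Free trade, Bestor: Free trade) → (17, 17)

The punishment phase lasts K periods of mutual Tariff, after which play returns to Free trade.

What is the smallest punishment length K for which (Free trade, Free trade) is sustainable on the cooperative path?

3

IC: δ(1−δ^K)/(1−δ) ≥ (31−17)/(17−8) = 14/9.
With δ = 3/4: need 1 − δ^K ≥ 14/9·(1−3/4)/(3/4), i.e. δ^K ≤ 0.4815.
Since (3/4)^2 = 0.5625 and (3/4)^3 = 0.4219, the smallest such K is 3.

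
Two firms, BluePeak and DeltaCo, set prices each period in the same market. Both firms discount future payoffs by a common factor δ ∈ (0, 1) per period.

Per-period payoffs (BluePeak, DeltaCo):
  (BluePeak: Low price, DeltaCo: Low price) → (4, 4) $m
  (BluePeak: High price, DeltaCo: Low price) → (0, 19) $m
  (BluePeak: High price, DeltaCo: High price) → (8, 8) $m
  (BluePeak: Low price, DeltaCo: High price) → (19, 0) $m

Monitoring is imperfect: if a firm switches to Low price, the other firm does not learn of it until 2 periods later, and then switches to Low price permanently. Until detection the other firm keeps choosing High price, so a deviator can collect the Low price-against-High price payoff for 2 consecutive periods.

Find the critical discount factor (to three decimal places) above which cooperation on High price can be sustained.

0.856

Deviating for the 2 undetected periods gains 19−8 = 11 per period over cooperation, then loses 8−4 = 4 per period forever once punishment starts.
Gain: 11(1 + δ + … + δ^1); loss: 4·δ^2/(1−δ).
No profitable deviation ⇔ 11(1−δ^2) ≤ 4·δ^2, i.e. δ^2 ≥ 11/(11+4) = 11/15.
Hence δ ≥ (11/15)^(1/2) ≈ 0.856.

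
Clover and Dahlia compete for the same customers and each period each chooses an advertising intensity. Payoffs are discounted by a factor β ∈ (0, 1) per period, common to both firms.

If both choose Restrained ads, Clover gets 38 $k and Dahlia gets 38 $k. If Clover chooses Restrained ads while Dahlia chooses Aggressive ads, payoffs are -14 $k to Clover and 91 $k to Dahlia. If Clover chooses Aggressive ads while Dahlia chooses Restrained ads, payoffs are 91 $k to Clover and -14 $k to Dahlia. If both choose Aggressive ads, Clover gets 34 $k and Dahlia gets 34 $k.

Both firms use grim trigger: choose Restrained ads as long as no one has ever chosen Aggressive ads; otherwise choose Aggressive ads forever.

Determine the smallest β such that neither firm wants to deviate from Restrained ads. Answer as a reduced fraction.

53/57

Cooperation forever yields 38 each period: 38/(1−β).
Deviating yields 91 once, then 34 forever: 91 + 34β/(1−β).
No profitable deviation requires 38/(1−β) ≥ 91 + 34β/(1−β).
Multiplying by (1−β): 38 ≥ 91(1−β) + 34β = 91 − 57β.
So 57β ≥ 53, i.e. β ≥ 53/57.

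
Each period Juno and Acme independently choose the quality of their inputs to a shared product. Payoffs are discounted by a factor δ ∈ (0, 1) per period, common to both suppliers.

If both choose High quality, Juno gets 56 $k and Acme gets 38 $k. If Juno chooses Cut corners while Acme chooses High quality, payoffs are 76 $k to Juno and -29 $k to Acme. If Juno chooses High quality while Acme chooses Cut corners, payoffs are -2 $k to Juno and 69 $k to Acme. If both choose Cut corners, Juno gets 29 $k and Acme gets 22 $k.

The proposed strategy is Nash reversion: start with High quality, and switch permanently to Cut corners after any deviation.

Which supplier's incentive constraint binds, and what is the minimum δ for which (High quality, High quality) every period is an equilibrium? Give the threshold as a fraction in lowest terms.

Acme; δ ≥ 31/47

Juno: cooperation gives 56 each period; deviation gives 76 once then 29 forever.
  56/(1−δ) ≥ 76 + 29δ/(1−δ) ⇒ δ ≥ 20/47.
Acme: cooperation gives 38 each period; deviation gives 69 once then 22 forever.
  δ ≥ 31/47.
Both must hold, so the binding constraint is Acme's: δ ≥ 31/47.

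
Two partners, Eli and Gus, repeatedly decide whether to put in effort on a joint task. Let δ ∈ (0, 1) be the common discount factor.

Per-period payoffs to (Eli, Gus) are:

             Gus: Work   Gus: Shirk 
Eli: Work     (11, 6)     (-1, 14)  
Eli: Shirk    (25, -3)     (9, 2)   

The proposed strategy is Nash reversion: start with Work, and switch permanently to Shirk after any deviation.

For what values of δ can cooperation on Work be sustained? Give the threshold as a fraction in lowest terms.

7/8

Eli's threshold: (25−11)/(25−9) = 7/8.
Gus's threshold: (14−6)/(14−2) = 2/3.
7/8 > 2/3, so Eli binds and δ* = 7/8.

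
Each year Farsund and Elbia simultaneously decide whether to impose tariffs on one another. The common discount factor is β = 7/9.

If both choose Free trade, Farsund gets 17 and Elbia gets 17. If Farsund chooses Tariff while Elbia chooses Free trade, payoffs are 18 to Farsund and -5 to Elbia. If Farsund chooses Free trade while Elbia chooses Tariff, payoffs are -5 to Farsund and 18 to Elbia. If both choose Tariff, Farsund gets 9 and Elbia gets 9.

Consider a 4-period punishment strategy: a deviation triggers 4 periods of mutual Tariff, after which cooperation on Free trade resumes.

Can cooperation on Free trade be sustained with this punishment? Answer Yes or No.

Yes

Comparing payoff streams over the 5 periods until play realigns: cooperate → 17(1+β+…+β^4); deviate → 18 + 9(β+…+β^4).
Cooperation is sustained iff (17−9)(β+…+β^4) ≥ 18−17.
β+…+β^4 = 7/9·(1−(7/9)^4)/(1−7/9) = 2.2192, and (18−17)/(17−9) = 0.1250.
2.2192 ≥ 0.1250, so cooperation is sustainable.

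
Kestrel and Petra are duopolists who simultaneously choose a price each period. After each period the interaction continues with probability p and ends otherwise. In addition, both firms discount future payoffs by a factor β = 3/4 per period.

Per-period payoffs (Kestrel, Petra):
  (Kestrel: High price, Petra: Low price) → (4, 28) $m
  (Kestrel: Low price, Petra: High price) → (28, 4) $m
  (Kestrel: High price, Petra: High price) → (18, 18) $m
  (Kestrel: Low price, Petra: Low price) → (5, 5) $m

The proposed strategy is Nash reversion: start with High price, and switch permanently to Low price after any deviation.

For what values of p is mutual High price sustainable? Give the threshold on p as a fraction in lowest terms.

40/69

Expected continuation weight on next period's payoff is β·p = 3/4·p, which plays the role of the discount factor.
Cooperation requires 3/4·p ≥ (28−18)/(28−5) = 10/23, hence p ≥ 40/69.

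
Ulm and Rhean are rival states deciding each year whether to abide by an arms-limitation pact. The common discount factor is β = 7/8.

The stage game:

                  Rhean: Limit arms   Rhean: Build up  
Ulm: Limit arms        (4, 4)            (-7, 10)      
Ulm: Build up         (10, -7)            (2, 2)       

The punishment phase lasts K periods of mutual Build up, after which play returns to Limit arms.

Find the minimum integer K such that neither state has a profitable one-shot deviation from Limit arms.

IC: β(1−β^K)/(1−β) ≥ (10−4)/(4−2) = 3.
With β = 7/8: need 1 − β^K ≥ 3·(1−7/8)/(7/8), i.e. β^K ≤ 0.5714.
Since (7/8)^4 = 0.5862 and (7/8)^5 = 0.5129, the smallest such K is 5.

5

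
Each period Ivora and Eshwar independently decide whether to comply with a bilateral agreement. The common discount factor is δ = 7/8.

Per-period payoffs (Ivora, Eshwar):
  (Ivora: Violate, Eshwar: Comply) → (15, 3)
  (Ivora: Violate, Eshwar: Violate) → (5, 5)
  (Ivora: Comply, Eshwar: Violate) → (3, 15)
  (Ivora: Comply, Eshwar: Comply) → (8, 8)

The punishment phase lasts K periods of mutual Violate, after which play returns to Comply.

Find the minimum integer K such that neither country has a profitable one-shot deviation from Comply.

Need Σ_{k=1}^{K} δ^k ≥ (15−8)/(8−5) = 2.3333 at δ = 7/8.
At K = 3 the sum is 2.3105 < 2.3333; at K = 4 it is 2.8967 ≥ 2.3333.
So the minimum punishment length is K = 4.

4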